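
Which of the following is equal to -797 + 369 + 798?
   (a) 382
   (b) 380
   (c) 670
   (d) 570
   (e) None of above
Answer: e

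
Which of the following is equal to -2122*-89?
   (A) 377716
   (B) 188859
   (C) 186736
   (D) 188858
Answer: D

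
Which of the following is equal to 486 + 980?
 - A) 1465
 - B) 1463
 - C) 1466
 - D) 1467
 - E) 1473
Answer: C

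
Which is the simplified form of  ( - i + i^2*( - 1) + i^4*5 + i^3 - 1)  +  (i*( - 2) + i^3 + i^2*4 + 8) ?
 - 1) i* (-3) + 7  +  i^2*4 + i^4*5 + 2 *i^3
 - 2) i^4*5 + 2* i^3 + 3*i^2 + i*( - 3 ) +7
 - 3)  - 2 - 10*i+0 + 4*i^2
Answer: 2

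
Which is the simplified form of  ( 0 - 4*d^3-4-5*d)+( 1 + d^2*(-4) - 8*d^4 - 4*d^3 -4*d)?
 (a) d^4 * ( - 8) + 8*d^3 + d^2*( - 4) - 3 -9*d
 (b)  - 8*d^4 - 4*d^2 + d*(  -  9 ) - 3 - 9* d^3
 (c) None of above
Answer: c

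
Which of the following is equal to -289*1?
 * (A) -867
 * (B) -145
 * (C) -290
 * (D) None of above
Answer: D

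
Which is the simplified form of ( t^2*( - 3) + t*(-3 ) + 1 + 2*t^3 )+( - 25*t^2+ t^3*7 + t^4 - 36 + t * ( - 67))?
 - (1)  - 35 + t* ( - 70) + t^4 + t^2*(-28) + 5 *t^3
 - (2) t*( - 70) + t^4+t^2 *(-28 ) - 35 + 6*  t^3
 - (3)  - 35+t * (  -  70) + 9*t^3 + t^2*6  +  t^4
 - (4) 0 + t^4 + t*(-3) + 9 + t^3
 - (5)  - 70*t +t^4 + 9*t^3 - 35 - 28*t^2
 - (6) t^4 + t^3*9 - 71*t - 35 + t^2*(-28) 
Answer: 5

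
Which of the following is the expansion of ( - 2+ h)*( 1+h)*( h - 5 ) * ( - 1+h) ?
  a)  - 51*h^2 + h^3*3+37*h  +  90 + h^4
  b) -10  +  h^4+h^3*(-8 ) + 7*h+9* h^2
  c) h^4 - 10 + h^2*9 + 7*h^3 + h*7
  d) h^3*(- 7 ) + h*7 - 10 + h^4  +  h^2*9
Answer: d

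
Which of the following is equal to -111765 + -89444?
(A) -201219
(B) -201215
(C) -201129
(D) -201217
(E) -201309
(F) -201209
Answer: F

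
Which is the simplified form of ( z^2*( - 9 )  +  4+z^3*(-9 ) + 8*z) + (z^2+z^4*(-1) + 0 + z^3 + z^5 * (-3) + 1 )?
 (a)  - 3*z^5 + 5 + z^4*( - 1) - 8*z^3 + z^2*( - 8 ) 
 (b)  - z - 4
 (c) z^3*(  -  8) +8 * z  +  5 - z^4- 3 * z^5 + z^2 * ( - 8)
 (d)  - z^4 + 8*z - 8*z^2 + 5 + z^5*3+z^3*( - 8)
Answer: c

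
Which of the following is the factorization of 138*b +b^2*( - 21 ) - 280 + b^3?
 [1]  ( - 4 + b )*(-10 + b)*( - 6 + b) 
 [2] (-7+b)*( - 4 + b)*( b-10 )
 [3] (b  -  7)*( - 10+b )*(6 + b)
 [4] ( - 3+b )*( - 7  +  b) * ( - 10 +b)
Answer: 2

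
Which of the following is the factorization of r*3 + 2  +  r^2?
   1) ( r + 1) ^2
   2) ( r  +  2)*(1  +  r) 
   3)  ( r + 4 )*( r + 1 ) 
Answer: 2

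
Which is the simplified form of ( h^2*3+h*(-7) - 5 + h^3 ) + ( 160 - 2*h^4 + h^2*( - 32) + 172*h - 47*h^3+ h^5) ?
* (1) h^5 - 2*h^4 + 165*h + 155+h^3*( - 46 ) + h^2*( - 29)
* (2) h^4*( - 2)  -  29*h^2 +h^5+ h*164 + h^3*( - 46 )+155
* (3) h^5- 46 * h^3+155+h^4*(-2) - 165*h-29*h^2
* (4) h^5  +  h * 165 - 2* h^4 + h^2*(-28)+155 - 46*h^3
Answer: 1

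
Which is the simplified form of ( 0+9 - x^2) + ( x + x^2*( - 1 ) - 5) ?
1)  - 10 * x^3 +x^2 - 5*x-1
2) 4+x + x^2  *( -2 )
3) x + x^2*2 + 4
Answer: 2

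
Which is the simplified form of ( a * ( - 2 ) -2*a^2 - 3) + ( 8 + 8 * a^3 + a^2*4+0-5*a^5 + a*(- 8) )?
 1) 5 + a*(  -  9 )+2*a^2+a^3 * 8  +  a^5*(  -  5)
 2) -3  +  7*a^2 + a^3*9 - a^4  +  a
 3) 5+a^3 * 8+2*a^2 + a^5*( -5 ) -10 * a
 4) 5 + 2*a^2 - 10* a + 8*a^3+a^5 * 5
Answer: 3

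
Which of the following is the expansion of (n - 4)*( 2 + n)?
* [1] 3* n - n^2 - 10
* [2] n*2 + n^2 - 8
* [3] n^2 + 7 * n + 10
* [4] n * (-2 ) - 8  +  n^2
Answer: 4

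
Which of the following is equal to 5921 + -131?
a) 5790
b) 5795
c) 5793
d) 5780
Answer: a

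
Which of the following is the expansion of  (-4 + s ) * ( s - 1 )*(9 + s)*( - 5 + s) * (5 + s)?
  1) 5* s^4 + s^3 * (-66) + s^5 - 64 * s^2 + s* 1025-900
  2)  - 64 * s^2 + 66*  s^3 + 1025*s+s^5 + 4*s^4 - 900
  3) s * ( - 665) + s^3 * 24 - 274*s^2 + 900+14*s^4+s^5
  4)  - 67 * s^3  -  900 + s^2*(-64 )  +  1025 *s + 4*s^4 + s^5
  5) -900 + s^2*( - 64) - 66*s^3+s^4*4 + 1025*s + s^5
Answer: 5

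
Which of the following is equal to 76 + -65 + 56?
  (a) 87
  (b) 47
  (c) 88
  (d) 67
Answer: d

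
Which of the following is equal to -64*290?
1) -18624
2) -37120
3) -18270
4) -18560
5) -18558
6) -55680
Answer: 4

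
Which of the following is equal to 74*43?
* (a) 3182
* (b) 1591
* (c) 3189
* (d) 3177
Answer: a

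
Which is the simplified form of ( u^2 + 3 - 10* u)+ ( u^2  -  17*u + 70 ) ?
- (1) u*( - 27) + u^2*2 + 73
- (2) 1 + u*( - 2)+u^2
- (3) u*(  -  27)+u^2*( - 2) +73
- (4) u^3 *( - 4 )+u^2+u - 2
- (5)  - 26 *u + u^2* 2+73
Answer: 1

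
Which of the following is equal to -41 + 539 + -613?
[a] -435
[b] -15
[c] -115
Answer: c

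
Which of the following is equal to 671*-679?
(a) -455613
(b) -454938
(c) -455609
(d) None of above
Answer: c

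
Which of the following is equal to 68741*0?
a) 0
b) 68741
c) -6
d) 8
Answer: a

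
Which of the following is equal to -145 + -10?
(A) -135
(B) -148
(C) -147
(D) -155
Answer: D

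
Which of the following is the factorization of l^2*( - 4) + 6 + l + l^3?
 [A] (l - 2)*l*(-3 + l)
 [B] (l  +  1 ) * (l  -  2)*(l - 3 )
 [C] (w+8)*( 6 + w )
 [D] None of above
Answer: B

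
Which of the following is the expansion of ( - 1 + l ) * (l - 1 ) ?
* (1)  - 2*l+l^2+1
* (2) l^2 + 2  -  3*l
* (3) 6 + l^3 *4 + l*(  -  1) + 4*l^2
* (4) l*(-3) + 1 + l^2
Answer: 1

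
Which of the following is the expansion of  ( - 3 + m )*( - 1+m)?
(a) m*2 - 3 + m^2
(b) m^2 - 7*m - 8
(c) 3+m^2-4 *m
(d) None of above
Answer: c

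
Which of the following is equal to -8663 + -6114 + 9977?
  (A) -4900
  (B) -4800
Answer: B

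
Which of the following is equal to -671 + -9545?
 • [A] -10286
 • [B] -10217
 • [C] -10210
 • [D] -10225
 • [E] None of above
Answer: E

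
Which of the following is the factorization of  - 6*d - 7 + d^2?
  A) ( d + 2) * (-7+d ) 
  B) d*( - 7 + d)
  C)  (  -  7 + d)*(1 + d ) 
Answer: C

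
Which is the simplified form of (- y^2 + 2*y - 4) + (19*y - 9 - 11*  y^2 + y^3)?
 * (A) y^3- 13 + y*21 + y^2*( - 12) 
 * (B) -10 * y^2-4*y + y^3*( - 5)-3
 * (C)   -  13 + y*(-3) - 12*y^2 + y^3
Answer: A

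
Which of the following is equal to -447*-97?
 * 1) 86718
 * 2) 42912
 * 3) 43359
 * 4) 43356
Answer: 3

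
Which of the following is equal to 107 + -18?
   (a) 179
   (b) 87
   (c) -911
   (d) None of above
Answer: d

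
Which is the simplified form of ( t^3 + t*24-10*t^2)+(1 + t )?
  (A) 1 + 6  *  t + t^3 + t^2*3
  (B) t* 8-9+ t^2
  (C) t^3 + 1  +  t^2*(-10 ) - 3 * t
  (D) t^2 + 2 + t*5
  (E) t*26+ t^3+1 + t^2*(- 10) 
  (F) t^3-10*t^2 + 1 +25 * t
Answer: F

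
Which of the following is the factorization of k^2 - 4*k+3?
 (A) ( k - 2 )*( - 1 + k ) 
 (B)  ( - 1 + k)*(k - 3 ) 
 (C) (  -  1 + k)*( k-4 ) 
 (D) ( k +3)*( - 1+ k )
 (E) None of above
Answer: B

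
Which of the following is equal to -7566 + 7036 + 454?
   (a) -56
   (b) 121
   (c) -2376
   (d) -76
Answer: d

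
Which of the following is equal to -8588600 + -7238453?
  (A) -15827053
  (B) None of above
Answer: A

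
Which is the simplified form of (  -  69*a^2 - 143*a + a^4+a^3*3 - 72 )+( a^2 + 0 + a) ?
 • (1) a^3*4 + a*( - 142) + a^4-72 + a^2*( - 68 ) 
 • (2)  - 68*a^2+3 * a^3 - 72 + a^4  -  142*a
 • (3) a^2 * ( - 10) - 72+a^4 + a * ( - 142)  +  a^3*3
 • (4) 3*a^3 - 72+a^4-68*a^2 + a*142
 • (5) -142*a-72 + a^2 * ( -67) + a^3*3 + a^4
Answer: 2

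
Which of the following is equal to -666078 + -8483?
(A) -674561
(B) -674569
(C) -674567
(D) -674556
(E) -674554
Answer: A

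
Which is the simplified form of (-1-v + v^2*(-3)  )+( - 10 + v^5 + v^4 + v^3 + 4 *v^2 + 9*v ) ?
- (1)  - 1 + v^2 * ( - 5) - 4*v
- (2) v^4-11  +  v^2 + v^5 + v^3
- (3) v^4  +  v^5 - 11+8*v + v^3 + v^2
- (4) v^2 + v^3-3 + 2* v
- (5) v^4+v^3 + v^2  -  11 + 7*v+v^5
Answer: 3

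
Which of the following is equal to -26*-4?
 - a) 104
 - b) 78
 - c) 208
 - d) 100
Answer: a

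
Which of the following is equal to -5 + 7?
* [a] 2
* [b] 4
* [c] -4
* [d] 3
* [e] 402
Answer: a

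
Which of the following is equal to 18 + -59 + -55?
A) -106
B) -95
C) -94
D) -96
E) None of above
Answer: D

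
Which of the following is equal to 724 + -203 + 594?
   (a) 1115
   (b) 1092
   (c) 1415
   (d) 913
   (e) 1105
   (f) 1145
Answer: a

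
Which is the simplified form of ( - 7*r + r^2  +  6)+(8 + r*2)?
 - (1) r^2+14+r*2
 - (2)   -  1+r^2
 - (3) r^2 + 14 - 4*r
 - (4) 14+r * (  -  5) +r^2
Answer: 4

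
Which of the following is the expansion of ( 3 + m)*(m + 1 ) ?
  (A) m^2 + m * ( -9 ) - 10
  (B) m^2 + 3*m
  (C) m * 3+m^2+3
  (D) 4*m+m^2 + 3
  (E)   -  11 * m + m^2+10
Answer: D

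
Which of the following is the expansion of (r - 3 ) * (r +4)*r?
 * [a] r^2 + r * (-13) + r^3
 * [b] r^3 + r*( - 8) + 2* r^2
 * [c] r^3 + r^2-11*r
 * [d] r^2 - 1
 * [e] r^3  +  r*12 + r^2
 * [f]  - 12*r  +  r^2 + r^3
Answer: f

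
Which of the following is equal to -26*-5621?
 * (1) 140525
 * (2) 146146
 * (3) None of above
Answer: 2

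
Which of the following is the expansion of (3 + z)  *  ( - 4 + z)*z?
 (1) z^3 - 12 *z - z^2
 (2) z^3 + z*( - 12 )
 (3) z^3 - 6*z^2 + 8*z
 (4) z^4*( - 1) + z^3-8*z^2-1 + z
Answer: 1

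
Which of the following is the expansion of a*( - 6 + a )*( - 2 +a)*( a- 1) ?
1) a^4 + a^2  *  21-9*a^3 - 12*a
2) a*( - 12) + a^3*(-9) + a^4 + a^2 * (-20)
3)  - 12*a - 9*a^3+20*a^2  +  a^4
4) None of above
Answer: 3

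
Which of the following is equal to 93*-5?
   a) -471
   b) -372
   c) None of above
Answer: c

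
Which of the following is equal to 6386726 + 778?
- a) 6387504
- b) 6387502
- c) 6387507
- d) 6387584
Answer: a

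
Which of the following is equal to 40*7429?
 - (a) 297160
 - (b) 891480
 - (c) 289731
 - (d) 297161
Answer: a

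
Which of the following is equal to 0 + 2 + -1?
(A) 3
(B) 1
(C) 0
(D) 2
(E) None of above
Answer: B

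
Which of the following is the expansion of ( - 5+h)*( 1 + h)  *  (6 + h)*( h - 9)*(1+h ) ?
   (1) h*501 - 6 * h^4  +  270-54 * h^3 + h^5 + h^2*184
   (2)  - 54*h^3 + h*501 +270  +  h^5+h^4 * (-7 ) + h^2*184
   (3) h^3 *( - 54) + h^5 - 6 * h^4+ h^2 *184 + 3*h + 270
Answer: 1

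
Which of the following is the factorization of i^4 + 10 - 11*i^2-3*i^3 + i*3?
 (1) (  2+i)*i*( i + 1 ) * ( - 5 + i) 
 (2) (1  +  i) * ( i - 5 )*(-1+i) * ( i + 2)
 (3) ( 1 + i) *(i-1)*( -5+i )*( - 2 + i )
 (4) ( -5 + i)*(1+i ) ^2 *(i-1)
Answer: 2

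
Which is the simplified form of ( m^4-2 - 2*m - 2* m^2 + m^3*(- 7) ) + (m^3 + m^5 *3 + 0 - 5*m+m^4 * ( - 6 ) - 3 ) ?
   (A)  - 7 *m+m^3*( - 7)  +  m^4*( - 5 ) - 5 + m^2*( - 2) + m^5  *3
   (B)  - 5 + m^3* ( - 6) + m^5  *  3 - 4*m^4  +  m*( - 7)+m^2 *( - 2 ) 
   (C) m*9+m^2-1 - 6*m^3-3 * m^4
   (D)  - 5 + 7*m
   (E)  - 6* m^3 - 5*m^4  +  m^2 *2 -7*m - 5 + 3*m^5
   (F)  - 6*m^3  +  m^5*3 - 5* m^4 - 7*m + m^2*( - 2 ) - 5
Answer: F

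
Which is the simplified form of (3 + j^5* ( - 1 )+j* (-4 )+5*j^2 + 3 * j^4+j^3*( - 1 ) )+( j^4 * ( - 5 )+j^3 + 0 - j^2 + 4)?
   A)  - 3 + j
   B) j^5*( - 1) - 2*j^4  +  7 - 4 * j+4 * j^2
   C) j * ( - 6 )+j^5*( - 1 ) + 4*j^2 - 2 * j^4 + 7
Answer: B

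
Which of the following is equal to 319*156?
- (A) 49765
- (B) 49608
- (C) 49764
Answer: C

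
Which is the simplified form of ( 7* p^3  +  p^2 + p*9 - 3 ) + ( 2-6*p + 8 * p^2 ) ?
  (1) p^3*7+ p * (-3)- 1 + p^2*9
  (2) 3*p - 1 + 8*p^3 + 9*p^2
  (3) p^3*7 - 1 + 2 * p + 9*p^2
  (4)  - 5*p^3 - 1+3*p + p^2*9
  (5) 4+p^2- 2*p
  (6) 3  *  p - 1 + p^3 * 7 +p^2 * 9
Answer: 6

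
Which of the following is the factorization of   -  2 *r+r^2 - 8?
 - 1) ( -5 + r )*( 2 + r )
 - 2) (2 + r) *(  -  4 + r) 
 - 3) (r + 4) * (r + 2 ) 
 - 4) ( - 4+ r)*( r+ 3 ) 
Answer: 2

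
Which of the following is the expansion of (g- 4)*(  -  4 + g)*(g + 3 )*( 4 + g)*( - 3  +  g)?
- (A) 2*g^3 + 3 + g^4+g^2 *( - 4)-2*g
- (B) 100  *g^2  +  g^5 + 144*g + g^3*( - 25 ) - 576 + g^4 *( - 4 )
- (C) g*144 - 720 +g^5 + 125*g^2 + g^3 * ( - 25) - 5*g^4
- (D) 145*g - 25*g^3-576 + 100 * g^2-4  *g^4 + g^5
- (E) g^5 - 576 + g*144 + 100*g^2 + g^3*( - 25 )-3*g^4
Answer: B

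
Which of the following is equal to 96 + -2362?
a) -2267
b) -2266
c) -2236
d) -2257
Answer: b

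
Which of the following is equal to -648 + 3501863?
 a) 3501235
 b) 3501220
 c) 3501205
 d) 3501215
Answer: d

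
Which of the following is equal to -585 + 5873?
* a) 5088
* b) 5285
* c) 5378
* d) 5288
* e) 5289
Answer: d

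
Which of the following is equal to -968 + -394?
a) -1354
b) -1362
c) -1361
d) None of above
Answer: b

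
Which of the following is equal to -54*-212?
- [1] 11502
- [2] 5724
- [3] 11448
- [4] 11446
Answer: 3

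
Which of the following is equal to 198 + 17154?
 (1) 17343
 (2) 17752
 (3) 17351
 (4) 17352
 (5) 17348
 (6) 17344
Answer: 4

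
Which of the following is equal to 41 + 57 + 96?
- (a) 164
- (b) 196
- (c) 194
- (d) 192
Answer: c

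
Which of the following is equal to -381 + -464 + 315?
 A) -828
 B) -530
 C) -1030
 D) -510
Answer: B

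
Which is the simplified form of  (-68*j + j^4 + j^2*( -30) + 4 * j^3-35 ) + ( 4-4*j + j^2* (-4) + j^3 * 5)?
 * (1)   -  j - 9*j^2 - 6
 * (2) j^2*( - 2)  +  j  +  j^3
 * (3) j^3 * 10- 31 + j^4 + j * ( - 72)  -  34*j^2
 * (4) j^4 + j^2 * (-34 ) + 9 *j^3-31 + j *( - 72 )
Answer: 4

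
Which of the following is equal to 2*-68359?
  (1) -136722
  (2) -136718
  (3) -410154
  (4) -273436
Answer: 2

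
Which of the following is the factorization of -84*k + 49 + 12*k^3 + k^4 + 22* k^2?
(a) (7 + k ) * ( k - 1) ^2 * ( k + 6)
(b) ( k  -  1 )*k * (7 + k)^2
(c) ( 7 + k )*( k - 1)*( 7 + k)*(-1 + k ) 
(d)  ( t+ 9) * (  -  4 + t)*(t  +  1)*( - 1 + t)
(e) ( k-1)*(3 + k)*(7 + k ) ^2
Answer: c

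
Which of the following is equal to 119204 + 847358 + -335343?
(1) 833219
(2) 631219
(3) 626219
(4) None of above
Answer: 2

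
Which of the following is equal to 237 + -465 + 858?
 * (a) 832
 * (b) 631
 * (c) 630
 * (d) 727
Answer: c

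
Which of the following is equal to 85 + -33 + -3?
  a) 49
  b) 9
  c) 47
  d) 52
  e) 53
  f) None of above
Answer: a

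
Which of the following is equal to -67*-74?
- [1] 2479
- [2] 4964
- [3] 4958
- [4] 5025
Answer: 3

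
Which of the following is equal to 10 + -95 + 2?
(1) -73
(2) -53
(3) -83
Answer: 3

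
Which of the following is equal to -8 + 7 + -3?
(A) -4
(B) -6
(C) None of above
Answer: A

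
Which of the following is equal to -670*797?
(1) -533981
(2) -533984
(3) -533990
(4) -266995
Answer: 3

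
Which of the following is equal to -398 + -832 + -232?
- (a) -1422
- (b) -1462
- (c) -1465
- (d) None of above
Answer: b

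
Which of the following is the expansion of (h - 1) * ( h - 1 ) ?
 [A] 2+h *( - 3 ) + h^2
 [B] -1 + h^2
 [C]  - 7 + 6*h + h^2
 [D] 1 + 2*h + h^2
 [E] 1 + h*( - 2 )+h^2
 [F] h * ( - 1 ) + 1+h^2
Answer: E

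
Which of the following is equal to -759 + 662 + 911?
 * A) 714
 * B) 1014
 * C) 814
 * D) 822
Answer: C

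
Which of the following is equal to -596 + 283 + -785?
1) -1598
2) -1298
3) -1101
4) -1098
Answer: 4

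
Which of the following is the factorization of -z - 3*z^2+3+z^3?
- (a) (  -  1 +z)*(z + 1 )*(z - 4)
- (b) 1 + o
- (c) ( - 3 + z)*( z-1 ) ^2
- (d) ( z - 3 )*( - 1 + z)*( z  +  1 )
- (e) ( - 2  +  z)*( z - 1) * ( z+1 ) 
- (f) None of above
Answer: d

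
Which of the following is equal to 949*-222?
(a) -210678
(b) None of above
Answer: a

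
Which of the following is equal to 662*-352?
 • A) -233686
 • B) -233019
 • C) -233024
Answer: C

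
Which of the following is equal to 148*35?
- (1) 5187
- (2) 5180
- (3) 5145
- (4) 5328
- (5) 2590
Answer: 2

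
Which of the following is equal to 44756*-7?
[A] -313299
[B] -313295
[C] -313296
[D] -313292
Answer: D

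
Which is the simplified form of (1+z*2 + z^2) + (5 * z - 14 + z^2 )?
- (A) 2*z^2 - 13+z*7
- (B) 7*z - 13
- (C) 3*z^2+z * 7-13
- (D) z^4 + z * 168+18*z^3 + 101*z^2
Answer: A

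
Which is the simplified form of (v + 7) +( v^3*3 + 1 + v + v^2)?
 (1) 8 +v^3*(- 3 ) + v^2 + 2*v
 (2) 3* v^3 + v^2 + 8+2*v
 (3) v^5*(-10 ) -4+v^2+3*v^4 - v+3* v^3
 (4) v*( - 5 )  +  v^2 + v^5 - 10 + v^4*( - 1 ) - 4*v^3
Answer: 2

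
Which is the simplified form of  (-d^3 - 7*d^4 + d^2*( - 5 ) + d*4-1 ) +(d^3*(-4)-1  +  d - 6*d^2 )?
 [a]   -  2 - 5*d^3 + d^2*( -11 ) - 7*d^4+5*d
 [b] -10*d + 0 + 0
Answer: a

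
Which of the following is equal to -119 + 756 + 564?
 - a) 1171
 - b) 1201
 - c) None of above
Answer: b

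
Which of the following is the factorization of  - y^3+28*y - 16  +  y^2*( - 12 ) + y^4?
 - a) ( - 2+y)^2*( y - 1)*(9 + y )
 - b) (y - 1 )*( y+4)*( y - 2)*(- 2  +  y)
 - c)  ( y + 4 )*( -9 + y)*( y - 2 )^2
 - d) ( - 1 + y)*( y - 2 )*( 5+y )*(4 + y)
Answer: b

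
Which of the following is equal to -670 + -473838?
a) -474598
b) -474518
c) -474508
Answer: c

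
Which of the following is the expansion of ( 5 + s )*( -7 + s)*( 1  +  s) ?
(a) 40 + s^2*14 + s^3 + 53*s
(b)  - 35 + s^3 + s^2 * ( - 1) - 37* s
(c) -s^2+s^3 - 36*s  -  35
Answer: b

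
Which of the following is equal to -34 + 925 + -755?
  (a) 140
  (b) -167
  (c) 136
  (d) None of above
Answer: c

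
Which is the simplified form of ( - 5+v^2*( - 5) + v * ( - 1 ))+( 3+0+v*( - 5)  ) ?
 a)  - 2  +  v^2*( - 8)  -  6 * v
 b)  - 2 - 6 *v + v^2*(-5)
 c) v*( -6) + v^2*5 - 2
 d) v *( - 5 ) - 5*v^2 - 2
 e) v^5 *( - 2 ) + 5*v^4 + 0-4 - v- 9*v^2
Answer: b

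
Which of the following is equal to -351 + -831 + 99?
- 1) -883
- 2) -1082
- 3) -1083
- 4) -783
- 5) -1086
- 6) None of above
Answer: 3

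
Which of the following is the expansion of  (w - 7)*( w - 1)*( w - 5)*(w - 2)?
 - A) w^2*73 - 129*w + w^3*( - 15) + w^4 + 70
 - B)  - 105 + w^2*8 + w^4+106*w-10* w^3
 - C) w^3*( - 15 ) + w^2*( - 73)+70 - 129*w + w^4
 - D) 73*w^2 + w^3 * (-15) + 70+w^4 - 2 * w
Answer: A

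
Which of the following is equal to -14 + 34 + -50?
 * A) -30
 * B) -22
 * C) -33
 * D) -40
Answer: A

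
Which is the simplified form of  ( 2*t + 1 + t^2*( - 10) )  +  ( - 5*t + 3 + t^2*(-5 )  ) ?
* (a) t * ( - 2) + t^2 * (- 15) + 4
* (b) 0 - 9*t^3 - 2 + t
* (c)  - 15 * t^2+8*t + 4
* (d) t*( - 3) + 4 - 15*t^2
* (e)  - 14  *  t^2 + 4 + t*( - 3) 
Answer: d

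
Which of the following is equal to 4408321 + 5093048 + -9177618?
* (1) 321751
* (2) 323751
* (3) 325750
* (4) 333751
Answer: 2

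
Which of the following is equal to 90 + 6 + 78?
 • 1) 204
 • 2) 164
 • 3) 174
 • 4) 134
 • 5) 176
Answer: 3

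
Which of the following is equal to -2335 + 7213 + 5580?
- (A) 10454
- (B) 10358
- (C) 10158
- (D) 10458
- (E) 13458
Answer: D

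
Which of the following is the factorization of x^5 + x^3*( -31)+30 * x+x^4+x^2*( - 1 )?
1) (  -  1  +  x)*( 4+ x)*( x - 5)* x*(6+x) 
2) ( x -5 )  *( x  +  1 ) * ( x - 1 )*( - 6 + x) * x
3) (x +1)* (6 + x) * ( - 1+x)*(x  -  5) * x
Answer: 3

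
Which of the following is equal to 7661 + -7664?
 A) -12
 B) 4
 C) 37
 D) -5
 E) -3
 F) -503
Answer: E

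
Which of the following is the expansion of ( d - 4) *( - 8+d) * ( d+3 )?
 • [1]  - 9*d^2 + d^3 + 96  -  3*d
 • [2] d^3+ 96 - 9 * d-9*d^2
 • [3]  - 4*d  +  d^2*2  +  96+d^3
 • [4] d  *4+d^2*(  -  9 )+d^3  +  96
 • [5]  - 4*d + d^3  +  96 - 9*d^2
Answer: 5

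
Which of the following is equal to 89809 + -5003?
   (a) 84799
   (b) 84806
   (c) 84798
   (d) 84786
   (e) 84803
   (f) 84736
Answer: b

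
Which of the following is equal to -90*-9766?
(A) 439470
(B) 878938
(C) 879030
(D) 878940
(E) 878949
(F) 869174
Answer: D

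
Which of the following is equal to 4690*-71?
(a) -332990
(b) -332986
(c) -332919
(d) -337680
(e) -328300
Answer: a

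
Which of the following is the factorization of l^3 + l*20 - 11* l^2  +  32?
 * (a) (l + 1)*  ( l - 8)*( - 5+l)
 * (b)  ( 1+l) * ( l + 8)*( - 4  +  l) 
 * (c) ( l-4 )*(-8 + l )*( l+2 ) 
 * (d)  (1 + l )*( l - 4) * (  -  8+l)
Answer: d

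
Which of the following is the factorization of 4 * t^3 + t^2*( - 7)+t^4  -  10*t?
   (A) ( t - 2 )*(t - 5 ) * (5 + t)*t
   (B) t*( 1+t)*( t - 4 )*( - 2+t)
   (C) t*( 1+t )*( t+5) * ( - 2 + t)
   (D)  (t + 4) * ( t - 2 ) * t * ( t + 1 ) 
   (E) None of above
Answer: C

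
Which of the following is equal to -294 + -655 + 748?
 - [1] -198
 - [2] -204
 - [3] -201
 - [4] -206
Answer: 3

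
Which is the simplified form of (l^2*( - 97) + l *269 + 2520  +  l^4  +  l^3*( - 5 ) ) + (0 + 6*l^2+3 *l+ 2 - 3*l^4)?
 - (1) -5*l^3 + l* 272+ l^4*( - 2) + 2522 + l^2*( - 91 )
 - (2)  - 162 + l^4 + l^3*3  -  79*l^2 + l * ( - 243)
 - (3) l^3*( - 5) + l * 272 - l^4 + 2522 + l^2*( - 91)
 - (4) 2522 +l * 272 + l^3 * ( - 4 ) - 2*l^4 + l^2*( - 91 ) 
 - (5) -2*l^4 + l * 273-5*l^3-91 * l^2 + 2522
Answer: 1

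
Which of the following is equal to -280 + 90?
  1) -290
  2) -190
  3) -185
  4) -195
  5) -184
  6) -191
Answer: 2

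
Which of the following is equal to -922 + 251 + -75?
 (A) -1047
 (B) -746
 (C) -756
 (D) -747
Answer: B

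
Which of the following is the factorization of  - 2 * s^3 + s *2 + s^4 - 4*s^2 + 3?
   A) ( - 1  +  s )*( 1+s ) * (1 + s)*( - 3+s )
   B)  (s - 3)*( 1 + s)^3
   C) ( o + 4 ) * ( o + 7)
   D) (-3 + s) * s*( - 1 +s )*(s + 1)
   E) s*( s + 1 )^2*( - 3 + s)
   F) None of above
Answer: A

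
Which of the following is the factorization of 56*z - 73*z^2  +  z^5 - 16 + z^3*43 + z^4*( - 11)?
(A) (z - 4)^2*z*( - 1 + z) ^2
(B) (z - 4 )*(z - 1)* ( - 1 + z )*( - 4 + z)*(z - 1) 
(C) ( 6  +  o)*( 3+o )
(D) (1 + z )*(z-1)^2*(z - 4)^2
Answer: B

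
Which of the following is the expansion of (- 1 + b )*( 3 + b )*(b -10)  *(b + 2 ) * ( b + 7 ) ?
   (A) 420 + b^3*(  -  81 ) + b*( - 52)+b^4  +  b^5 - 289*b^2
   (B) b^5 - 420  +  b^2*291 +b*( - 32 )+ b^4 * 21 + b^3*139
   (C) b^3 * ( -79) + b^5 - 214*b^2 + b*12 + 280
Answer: A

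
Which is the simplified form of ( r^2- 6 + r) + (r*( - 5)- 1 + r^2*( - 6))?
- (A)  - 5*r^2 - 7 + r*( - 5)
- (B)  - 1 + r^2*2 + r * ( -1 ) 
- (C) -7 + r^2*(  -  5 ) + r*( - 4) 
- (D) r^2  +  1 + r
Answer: C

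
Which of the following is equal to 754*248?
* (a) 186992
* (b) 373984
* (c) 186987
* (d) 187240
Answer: a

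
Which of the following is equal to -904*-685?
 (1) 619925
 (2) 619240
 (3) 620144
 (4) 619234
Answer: 2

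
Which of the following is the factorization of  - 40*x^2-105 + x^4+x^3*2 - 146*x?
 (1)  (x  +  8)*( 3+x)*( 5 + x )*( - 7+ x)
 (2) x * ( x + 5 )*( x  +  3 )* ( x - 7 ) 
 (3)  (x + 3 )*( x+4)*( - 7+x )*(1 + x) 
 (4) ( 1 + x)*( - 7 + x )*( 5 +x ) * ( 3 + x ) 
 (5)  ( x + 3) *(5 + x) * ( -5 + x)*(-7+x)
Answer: 4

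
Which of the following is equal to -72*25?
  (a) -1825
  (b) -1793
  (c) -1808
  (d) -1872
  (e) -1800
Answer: e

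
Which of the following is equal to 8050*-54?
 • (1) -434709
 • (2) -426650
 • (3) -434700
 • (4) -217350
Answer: 3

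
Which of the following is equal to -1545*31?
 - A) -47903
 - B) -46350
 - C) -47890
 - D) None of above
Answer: D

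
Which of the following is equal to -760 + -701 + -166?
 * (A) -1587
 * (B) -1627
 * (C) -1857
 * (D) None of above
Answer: B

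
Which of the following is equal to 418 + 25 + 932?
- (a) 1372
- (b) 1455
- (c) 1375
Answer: c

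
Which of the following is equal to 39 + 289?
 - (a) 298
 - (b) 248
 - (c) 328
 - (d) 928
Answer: c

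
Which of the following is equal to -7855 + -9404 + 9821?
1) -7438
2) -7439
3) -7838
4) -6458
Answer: 1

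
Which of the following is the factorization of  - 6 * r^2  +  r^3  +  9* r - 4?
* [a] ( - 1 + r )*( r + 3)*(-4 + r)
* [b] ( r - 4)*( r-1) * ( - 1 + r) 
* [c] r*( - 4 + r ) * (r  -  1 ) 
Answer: b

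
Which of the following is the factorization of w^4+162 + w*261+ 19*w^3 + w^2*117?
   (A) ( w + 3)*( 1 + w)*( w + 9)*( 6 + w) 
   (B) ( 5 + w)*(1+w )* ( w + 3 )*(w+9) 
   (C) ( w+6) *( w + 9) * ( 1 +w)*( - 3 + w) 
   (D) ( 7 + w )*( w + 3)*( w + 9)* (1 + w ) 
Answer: A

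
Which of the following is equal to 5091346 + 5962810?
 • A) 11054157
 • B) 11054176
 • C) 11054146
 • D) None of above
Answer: D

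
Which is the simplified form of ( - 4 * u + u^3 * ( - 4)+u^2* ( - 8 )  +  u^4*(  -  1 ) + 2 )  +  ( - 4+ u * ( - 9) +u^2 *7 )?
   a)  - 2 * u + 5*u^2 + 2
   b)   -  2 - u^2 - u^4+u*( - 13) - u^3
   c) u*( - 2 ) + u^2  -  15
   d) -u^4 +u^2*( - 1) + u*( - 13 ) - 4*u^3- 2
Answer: d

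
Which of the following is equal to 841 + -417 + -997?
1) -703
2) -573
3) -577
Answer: 2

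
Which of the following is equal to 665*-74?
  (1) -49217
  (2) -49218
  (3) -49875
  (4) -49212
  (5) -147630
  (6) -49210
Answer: 6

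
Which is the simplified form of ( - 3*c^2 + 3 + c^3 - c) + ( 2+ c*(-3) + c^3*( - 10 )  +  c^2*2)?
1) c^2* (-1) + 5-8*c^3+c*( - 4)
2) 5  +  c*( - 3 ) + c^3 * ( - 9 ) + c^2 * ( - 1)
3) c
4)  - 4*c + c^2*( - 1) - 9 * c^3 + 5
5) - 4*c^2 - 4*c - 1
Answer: 4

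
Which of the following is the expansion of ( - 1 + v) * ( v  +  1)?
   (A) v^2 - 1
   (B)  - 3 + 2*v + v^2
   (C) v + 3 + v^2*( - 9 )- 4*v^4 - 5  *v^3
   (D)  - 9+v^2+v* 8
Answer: A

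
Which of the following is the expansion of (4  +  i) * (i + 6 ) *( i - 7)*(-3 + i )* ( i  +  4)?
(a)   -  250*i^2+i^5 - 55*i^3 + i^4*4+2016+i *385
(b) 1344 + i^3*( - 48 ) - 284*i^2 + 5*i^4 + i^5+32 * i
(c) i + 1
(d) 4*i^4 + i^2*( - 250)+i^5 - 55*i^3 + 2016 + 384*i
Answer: d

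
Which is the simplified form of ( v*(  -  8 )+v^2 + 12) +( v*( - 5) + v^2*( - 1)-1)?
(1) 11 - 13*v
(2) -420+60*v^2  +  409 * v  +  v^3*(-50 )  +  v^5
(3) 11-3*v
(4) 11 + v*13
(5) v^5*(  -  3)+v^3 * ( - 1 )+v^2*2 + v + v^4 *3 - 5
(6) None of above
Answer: 1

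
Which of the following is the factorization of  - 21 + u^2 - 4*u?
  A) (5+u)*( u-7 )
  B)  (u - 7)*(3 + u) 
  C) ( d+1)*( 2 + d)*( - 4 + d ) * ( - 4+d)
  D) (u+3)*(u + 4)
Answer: B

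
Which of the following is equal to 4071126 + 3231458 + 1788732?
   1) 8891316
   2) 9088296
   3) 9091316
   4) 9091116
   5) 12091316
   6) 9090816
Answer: 3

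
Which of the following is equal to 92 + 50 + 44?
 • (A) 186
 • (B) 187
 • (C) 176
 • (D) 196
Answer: A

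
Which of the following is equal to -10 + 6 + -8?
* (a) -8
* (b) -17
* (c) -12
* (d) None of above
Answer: c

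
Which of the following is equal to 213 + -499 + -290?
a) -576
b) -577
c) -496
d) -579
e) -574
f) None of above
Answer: a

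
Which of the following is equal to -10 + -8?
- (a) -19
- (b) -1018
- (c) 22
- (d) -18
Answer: d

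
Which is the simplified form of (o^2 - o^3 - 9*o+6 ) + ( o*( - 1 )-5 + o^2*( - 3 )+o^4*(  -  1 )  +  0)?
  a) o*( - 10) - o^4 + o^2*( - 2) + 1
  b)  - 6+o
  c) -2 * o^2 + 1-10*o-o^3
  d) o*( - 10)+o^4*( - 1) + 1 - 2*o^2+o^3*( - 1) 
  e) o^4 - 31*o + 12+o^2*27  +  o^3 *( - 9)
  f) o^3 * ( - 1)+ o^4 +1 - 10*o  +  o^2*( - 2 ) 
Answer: d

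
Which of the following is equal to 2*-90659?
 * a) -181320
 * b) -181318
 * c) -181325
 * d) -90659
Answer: b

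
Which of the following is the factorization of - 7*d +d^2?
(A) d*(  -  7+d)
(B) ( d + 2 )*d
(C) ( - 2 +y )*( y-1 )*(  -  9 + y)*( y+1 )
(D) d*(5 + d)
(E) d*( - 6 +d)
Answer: A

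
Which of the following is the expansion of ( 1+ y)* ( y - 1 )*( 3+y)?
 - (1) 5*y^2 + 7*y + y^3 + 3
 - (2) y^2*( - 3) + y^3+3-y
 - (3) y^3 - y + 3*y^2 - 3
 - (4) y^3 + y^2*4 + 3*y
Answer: 3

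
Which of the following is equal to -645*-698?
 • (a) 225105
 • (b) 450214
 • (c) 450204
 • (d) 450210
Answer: d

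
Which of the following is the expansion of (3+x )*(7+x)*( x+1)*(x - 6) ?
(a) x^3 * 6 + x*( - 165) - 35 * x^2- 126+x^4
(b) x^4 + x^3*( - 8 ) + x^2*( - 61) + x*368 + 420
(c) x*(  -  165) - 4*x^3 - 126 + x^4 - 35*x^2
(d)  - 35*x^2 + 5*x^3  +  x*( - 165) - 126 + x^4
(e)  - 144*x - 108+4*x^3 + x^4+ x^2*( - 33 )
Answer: d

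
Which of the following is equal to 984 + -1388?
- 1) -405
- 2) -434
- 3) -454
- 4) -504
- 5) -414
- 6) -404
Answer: 6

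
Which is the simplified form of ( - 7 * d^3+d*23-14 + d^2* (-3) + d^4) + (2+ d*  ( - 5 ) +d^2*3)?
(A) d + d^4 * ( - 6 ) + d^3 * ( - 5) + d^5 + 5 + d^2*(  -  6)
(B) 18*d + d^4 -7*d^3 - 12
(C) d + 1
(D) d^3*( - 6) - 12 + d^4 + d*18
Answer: B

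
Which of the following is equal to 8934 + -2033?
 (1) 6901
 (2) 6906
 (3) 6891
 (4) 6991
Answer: 1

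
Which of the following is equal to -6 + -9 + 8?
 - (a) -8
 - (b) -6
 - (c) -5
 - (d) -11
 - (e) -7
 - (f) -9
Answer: e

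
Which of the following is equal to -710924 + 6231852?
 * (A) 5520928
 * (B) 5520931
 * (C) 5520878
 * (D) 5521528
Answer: A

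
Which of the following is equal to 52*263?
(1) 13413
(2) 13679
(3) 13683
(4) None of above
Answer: 4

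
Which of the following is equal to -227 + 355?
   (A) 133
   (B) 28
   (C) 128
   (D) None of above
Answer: C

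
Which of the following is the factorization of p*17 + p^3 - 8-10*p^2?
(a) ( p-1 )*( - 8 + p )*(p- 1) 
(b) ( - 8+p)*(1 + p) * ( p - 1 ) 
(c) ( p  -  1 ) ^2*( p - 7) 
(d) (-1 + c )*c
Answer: a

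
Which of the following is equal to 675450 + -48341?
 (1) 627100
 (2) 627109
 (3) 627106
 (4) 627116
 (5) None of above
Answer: 2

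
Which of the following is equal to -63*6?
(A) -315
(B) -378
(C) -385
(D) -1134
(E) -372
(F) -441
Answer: B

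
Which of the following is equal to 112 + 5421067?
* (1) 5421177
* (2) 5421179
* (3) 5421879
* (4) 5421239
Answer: 2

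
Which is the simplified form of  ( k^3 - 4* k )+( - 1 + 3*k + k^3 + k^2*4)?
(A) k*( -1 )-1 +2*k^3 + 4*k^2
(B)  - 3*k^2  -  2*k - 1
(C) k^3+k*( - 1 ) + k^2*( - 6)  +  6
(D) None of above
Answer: A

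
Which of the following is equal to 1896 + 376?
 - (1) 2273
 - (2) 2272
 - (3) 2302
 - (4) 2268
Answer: 2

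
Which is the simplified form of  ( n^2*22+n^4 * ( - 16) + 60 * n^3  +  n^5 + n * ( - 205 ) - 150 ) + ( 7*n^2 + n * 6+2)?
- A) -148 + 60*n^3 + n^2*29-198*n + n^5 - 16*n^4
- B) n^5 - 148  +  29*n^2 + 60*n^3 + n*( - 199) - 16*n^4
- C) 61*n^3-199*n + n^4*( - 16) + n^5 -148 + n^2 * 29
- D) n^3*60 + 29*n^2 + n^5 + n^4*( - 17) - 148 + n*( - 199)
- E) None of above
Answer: B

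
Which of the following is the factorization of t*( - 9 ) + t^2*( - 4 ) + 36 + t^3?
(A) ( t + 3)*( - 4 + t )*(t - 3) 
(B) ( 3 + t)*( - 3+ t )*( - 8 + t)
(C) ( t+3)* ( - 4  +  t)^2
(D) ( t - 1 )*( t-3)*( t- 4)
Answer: A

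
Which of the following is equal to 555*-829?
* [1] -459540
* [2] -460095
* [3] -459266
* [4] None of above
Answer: 2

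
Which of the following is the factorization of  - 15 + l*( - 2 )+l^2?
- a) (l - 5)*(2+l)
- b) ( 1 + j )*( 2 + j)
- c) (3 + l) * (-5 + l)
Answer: c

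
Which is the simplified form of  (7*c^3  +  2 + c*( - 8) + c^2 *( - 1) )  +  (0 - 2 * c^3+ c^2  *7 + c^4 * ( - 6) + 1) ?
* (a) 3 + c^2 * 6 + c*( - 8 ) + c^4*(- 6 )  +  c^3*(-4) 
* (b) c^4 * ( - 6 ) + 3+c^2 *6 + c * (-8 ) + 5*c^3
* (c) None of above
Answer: b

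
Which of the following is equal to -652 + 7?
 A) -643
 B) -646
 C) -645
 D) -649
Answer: C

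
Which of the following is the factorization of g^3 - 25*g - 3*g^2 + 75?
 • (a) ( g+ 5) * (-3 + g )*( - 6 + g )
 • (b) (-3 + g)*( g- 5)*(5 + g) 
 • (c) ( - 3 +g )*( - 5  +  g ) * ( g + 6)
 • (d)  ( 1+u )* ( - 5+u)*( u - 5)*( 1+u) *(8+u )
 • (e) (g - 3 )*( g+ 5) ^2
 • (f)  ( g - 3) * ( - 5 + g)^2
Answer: b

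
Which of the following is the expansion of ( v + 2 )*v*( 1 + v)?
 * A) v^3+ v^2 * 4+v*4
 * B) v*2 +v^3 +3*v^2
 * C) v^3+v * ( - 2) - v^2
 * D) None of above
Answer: B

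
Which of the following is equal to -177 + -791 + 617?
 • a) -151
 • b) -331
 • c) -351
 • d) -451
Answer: c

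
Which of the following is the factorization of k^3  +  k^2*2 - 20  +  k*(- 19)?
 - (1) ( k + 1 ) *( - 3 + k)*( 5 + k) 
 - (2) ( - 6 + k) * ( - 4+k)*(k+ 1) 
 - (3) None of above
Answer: 3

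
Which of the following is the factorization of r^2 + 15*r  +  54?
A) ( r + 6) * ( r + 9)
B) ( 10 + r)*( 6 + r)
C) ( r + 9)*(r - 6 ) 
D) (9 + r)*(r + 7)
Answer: A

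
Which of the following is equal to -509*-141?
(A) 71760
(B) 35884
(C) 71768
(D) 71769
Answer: D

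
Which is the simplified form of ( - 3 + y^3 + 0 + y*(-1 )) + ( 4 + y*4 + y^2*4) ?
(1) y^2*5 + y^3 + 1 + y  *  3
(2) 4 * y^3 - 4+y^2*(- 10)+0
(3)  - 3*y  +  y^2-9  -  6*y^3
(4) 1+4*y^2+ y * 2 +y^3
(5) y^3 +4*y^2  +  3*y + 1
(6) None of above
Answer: 5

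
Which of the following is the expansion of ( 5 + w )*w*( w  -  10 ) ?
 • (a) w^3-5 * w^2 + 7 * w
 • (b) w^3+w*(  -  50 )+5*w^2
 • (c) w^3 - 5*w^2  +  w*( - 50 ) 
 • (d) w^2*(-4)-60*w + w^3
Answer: c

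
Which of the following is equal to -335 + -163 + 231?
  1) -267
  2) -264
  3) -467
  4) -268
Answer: 1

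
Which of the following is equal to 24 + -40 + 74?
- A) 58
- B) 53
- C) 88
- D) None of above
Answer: A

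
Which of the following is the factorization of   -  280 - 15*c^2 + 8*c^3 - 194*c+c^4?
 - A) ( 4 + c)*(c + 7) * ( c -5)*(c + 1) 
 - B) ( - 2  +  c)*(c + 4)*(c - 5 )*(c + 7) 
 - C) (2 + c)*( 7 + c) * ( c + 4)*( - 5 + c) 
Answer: C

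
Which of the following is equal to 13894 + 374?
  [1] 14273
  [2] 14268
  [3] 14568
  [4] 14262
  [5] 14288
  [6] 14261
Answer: 2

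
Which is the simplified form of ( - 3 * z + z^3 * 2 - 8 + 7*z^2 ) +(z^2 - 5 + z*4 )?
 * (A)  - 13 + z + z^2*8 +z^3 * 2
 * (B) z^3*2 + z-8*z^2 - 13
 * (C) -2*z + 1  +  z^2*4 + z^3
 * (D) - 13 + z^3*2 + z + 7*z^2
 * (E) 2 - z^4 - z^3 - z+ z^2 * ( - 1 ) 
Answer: A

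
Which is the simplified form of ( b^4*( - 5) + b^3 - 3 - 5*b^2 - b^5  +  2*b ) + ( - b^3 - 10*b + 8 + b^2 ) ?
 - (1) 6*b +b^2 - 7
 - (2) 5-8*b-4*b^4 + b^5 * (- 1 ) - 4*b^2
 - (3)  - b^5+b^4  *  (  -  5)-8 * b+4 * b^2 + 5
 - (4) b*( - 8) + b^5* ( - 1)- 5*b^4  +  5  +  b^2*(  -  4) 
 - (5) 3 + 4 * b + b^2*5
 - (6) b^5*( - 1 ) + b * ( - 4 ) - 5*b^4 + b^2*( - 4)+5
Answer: 4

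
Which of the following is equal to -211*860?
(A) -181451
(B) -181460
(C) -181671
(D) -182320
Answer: B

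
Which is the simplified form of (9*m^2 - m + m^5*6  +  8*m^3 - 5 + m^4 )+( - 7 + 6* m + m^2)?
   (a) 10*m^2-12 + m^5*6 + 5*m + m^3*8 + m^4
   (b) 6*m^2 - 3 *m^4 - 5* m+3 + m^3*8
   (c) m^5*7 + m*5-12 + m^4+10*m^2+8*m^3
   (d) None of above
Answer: a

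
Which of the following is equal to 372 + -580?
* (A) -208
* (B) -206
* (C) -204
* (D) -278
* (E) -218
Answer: A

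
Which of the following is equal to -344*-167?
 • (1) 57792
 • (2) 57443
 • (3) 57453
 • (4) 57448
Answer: 4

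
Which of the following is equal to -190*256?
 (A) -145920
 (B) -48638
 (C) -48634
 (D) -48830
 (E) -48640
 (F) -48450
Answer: E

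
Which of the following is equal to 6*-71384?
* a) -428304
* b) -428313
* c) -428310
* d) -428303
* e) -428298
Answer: a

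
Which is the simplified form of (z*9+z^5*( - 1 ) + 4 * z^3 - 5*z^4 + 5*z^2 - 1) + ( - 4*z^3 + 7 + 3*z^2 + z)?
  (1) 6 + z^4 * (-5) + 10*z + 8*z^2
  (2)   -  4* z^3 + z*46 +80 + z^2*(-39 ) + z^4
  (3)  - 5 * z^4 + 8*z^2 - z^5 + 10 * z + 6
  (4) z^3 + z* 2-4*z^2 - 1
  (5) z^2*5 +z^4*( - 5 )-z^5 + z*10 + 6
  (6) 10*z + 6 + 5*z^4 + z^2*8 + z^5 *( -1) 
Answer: 3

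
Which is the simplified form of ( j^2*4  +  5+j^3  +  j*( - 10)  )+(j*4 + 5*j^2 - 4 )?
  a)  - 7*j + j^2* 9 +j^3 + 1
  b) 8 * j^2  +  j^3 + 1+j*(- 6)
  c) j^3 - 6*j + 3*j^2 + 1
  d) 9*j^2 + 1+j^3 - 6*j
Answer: d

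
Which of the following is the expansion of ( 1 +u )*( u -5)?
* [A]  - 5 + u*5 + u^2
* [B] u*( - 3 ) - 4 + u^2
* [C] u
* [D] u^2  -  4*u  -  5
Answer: D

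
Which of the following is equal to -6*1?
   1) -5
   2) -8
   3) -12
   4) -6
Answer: 4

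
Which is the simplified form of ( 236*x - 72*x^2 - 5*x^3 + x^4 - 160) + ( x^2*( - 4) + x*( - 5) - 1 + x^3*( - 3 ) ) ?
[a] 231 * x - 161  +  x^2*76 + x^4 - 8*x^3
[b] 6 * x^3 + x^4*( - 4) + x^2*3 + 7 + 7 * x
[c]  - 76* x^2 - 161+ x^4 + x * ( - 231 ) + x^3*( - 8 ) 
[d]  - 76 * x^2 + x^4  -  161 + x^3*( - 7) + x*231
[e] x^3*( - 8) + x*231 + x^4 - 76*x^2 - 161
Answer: e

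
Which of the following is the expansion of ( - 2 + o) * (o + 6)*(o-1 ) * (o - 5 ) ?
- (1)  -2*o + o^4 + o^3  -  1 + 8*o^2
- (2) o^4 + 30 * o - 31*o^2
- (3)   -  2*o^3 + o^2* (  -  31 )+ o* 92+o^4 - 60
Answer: 3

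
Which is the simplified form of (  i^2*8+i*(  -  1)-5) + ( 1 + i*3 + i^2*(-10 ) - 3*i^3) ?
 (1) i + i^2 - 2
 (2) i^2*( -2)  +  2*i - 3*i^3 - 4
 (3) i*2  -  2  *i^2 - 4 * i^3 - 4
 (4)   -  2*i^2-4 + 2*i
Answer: 2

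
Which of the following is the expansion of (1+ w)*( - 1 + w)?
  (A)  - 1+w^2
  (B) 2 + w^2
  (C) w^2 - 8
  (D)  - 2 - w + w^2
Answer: A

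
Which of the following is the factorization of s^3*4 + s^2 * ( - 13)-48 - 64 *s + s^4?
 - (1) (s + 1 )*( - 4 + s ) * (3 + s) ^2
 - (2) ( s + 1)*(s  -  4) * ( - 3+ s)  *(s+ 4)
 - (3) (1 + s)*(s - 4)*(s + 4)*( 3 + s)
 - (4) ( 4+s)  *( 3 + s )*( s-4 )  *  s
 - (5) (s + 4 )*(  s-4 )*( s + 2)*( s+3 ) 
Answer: 3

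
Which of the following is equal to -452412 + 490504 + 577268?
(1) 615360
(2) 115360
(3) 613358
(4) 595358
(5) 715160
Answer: 1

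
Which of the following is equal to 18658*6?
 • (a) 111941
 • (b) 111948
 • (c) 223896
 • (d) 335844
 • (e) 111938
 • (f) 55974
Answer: b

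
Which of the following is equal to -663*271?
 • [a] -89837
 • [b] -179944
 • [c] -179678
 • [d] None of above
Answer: d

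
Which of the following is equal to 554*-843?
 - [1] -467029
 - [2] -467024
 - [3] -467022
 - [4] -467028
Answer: 3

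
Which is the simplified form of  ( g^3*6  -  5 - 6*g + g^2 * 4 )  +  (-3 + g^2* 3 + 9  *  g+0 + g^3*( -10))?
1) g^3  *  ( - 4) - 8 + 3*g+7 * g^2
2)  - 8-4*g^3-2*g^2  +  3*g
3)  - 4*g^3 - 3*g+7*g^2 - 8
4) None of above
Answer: 1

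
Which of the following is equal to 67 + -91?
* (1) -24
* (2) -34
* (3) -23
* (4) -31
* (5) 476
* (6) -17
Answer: 1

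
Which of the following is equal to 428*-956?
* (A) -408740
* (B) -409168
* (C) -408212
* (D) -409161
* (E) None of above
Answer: B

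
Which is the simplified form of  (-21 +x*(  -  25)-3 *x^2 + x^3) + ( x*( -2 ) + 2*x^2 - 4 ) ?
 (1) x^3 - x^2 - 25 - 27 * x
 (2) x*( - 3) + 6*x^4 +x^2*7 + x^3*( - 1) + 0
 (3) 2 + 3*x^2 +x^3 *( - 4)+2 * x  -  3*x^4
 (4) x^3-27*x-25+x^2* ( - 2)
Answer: 1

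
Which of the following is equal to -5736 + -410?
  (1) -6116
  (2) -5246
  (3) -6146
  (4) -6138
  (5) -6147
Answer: 3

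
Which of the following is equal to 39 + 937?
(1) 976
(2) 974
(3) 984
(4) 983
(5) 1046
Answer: 1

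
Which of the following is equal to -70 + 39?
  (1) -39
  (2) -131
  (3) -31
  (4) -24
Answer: 3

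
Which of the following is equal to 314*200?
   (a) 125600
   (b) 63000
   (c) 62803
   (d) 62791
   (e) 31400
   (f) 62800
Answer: f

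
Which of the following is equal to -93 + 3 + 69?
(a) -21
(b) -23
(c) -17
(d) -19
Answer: a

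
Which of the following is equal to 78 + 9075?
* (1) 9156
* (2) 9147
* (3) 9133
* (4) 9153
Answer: 4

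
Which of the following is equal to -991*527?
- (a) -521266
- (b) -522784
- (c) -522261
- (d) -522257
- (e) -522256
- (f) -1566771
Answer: d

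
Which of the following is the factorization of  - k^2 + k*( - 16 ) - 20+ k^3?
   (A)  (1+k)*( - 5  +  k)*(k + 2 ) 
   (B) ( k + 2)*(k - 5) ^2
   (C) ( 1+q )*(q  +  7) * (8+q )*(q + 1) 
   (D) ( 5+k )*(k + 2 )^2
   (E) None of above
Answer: E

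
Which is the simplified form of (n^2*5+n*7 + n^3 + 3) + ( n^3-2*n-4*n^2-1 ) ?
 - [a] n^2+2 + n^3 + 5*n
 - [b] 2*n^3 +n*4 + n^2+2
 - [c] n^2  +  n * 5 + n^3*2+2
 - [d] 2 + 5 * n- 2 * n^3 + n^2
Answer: c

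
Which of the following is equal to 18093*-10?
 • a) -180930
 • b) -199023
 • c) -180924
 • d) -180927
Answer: a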